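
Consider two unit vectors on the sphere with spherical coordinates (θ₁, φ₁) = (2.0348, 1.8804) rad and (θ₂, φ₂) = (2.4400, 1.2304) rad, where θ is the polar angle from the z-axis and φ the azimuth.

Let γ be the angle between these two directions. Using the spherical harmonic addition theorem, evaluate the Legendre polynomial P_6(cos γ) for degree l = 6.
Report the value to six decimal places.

-0.393662

Addition theorem: P_6(cos γ) = (4π/13) Σ_m Y*_{lm}(Ω₁) Y_{lm}(Ω₂), m = −6…6:
  term(m=-6) = -0.006264-0.005935i   from Y*(Ω₁)=+0.069900-0.236981i, Y(Ω₂)=+0.015866-0.031113i
  term(m=-5) = -0.060965-0.006635i   from Y*(Ω₁)=+0.428216-0.009756i, Y(Ω₂)=-0.141944-0.018729i
  term(m=-4) = -0.078909+0.047471i   from Y*(Ω₁)=+0.089577+0.259503i, Y(Ω₂)=+0.069667+0.328126i
  term(m=-3) = +0.028117-0.070559i   from Y*(Ω₁)=+0.133057-0.099478i, Y(Ω₂)=+0.389864-0.238817i
  term(m=-2) = -0.020966-0.075520i   from Y*(Ω₁)=+0.271784+0.193704i, Y(Ω₂)=-0.182486-0.147809i
  term(m=-1) = -0.010673-0.008114i   from Y*(Ω₁)=+0.015835-0.049501i, Y(Ω₂)=+0.086126-0.243167i
  term(m=+0) = -0.107926+0.000000i   from Y*(Ω₁)=+0.333732-0.000000i, Y(Ω₂)=-0.323390+0.000000i
  term(m=+1) = -0.010673+0.008114i   from Y*(Ω₁)=-0.015835-0.049501i, Y(Ω₂)=-0.086126-0.243167i
  term(m=+2) = -0.020966+0.075520i   from Y*(Ω₁)=+0.271784-0.193704i, Y(Ω₂)=-0.182486+0.147809i
  term(m=+3) = +0.028117+0.070559i   from Y*(Ω₁)=-0.133057-0.099478i, Y(Ω₂)=-0.389864-0.238817i
  term(m=+4) = -0.078909-0.047471i   from Y*(Ω₁)=+0.089577-0.259503i, Y(Ω₂)=+0.069667-0.328126i
  term(m=+5) = -0.060965+0.006635i   from Y*(Ω₁)=-0.428216-0.009756i, Y(Ω₂)=+0.141944-0.018729i
  term(m=+6) = -0.006264+0.005935i   from Y*(Ω₁)=+0.069900+0.236981i, Y(Ω₂)=+0.015866+0.031113i
Σ over m = -0.407246-0.000000i; ×(4π/13) → -0.393662-0.000000i. Real part: -0.393662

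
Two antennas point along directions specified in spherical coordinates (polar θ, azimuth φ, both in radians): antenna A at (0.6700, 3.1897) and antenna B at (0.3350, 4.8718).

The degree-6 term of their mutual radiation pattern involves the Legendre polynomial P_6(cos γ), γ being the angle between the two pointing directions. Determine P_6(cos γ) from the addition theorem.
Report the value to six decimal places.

Addition theorem: P_6(cos γ) = (4π/13) Σ_m Y*_{lm}(Ω₁) Y_{lm}(Ω₂), m = −6…6:
  m=-6: Y*=(0.026556, 0.007885)  Y=(-0.000352, 0.000499)  product (-0.000013, 0.000010)
  m=-5: Y*=(-0.117639, -0.028855)  Y=(0.004342, 0.004242)  product (-0.000388, -0.000624)
  m=-4: Y*=(0.299861, 0.058425)  Y=(0.029511, -0.021864)  product (0.010127, -0.004832)
  m=-3: Y*=(-0.454714, -0.066085)  Y=(-0.068524, -0.132193)  product (0.022423, 0.064638)
  m=-2: Y*=(0.299705, 0.028925)  Y=(-0.374325, 0.123558)  product (-0.115761, 0.026203)
  m=-1: Y*=(0.195320, 0.009404)  Y=(0.091257, 0.567606)  product (0.012487, 0.111723)
  m=+0: Y*=(-0.370012, -0.000000)  Y=(0.124950, 0.000000)  product (-0.046233, -0.000000)
  m=+1: Y*=(-0.195320, 0.009404)  Y=(-0.091257, 0.567606)  product (0.012487, -0.111723)
  m=+2: Y*=(0.299705, -0.028925)  Y=(-0.374325, -0.123558)  product (-0.115761, -0.026203)
  m=+3: Y*=(0.454714, -0.066085)  Y=(0.068524, -0.132193)  product (0.022423, -0.064638)
  m=+4: Y*=(0.299861, -0.058425)  Y=(0.029511, 0.021864)  product (0.010127, 0.004832)
  m=+5: Y*=(0.117639, -0.028855)  Y=(-0.004342, 0.004242)  product (-0.000388, 0.000624)
  m=+6: Y*=(0.026556, -0.007885)  Y=(-0.000352, -0.000499)  product (-0.000013, -0.000010)
Accumulated sum (-0.188485, 0.000000); after 4π/(2l+1) scaling, (-0.182198, 0.000000) ⇒ P_6 = -0.182198

-0.182198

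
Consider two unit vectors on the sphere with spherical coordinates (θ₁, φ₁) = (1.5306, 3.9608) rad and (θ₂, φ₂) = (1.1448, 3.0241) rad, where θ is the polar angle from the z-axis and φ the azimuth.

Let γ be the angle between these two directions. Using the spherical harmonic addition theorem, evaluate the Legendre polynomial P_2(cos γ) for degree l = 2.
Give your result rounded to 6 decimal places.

Addition theorem: P_2(cos γ) = (4π/5) Σ_m Y*_{lm}(Ω₁) Y_{lm}(Ω₂), m = −2…2:
  term(m=-2) = -0.03681 + 0.11792j   from Y*(Ω₁)=-0.02606 + 0.38477j, Y(Ω₂)=0.31151 + 0.07458j
  term(m=-1) = 0.00534 + 0.00726j   from Y*(Ω₁)=-0.02118 - 0.02266j, Y(Ω₂)=-0.28870 - 0.03408j
  term(m=+0) = 0.04828 + 0.00000j   from Y*(Ω₁)=-0.31386 + 0.00000j, Y(Ω₂)=-0.15383 + 0.00000j
  term(m=+1) = 0.00534 - 0.00726j   from Y*(Ω₁)=0.02118 - 0.02266j, Y(Ω₂)=0.28870 - 0.03408j
  term(m=+2) = -0.03681 - 0.11792j   from Y*(Ω₁)=-0.02606 - 0.38477j, Y(Ω₂)=0.31151 - 0.07458j
Σ over m = -0.01466 + 0.00000j; ×(4π/5) → -0.03684 + 0.00000j. Real part: -0.036845

-0.036845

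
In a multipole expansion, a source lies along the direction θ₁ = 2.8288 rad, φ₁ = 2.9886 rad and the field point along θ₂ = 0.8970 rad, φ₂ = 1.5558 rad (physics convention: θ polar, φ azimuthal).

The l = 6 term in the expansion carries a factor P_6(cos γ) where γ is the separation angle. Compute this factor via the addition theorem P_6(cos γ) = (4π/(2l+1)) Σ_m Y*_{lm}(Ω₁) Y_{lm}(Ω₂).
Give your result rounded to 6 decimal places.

0.253566

Term-by-term m-sum for l=6 (normalisation 4π/13 = 0.966644):
  m=-6: Y*=(0.000249, -0.000326)  Y=(-0.109572, -0.009886)  product (-0.000031, 0.000033)
  m=-5: Y*=(0.003169, -0.003042)  Y=(0.022795, -0.303442)  product (-0.000851, -0.001031)
  m=-4: Y*=(0.023457, -0.016463)  Y=(0.435968, 0.026183)  product (0.010657, -0.006563)
  m=-3: Y*=(0.112657, -0.055672)  Y=(-0.011188, 0.248512)  product (0.012575, 0.028619)
  m=-2: Y*=(0.345561, -0.109165)  Y=(0.199984, 0.006000)  product (0.069762, -0.019758)
  m=-1: Y*=(0.582594, -0.089835)  Y=(-0.005054, 0.336995)  product (0.027329, 0.196785)
  m=+0: Y*=(0.208838, -0.000000)  Y=(0.112205, 0.000000)  product (0.023433, 0.000000)
  m=+1: Y*=(-0.582594, -0.089835)  Y=(0.005054, 0.336995)  product (0.027329, -0.196785)
  m=+2: Y*=(0.345561, 0.109165)  Y=(0.199984, -0.006000)  product (0.069762, 0.019758)
  m=+3: Y*=(-0.112657, -0.055672)  Y=(0.011188, 0.248512)  product (0.012575, -0.028619)
  m=+4: Y*=(0.023457, 0.016463)  Y=(0.435968, -0.026183)  product (0.010657, 0.006563)
  m=+5: Y*=(-0.003169, -0.003042)  Y=(-0.022795, -0.303442)  product (-0.000851, 0.001031)
  m=+6: Y*=(0.000249, 0.000326)  Y=(-0.109572, 0.009886)  product (-0.000031, -0.000033)
Total Σ_m = (0.262316, -0.000000). Multiply by 0.966644: (0.253566, -0.000000). P_6(cos γ) = 0.253566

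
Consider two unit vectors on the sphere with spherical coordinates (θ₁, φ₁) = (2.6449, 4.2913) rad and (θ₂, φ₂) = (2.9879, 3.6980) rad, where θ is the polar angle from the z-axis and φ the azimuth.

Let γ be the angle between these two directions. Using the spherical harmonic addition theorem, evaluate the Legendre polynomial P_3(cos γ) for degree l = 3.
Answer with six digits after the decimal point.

Expand P_3 via completeness: Σ_{m} conj(Y_{3,m}) at Ω₁ times Y_{3,m} at Ω₂ —
  m=-3: (0.043027, 0.013666) × (0.000147, 0.001490) = (-0.000014, 0.000066)  (running Σ = (-0.000014, 0.000066))
  m=-2: (0.135846, -0.152220) × (-0.010465, 0.021230) = (0.001810, 0.004477)  (running Σ = (0.001796, 0.004543))
  m=-1: (-0.180326, -0.402623) × (-0.163126, 0.101457) = (0.070265, 0.047383)  (running Σ = (0.072061, 0.051926))
  m=0: (-0.283674, -0.000000) × (-0.694342, 0.000000) = (0.196967, 0.000000)  (running Σ = (0.269027, 0.051926))
  m=1: (0.180326, -0.402623) × (0.163126, 0.101457) = (0.070265, -0.047383)  (running Σ = (0.339292, 0.004543))
  m=2: (0.135846, 0.152220) × (-0.010465, -0.021230) = (0.001810, -0.004477)  (running Σ = (0.341102, 0.000066))
  m=3: (-0.043027, 0.013666) × (-0.000147, 0.001490) = (-0.000014, -0.000066)  (running Σ = (0.341088, 0.000000))
Accumulated sum (0.341088, 0.000000); after 4π/(2l+1) scaling, (0.612320, 0.000000) ⇒ P_3 = 0.612320

0.612320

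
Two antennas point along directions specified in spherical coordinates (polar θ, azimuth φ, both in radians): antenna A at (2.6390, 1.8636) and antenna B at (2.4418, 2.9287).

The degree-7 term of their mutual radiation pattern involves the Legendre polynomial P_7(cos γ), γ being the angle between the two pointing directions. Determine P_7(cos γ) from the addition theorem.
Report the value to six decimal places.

Term-by-term m-sum for l=7 (normalisation 4π/15 = 0.837758):
  m=-7: 0.00267 + 0.00139j × -0.00185 - 0.02291j = 0.00003 - 0.00006j  (running Σ = 0.00003 - 0.00006j)
  m=-6: -0.00379 + 0.02013j × -0.02955 - 0.09779j = 0.00208 - 0.00022j  (running Σ = 0.00211 - 0.00029j)
  m=-5: -0.08500 + 0.00911j × -0.13031 - 0.23497j = 0.01322 + 0.01879j  (running Σ = 0.01532 + 0.01850j)
  m=-4: -0.09407 - 0.22276j × -0.29321 - 0.33483j = -0.04700 + 0.09681j  (running Σ = -0.03168 + 0.11531j)
  m=-3: 0.34885 - 0.28932j × -0.31674 - 0.23518j = -0.17854 + 0.00960j  (running Σ = -0.21022 + 0.12491j)
  m=-2: 0.39402 + 0.26132j × 0.01813 + 0.00822j = 0.00500 + 0.00798j  (running Σ = -0.20522 + 0.13289j)
  m=-1: -0.00926 + 0.03073j × 0.38363 + 0.08293j = -0.00610 + 0.01102j  (running Σ = -0.21132 + 0.14391j)
  m=0: 0.44867 + 0.00000j × 0.10504 + 0.00000j = 0.04713 + 0.00000j  (running Σ = -0.16420 + 0.14391j)
  m=1: 0.00926 + 0.03073j × -0.38363 + 0.08293j = -0.00610 - 0.01102j  (running Σ = -0.17030 + 0.13289j)
  m=2: 0.39402 - 0.26132j × 0.01813 - 0.00822j = 0.00500 - 0.00798j  (running Σ = -0.16530 + 0.12491j)
  m=3: -0.34885 - 0.28932j × 0.31674 - 0.23518j = -0.17854 - 0.00960j  (running Σ = -0.34384 + 0.11531j)
  m=4: -0.09407 + 0.22276j × -0.29321 + 0.33483j = -0.04700 - 0.09681j  (running Σ = -0.39084 + 0.01850j)
  m=5: 0.08500 + 0.00911j × 0.13031 - 0.23497j = 0.01322 - 0.01879j  (running Σ = -0.37763 - 0.00029j)
  m=6: -0.00379 - 0.02013j × -0.02955 + 0.09779j = 0.00208 + 0.00022j  (running Σ = -0.37555 - 0.00006j)
  m=7: -0.00267 + 0.00139j × 0.00185 - 0.02291j = 0.00003 + 0.00006j  (running Σ = -0.37552 - 0.00000j)
Accumulated sum -0.37552 - 0.00000j; after 4π/(2l+1) scaling, -0.31459 - 0.00000j ⇒ P_7 = -0.314594

-0.314594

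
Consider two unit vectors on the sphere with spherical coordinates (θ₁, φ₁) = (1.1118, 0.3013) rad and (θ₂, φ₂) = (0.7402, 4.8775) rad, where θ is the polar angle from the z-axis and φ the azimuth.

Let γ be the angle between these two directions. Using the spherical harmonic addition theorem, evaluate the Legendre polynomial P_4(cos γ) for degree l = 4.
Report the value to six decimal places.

Addition theorem: P_4(cos γ) = (4π/9) Σ_m Y*_{lm}(Ω₁) Y_{lm}(Ω₂), m = −4…4:
  m=-4: (0.102194, 0.266961) × (0.072307, -0.056169) = (0.022384, 0.013563)  (running Σ = (0.022384, 0.013563))
  m=-3: (0.247152, 0.313957) × (-0.134758, -0.249433) = (0.045006, -0.103956)  (running Σ = (0.067390, -0.090393))
  m=-2: (0.082852, 0.056999) × (-0.405332, 0.138937) = (-0.041502, -0.011592)  (running Σ = (0.025888, -0.101985))
  m=-1: (-0.291764, -0.090669) × (0.031594, 0.189607) = (0.007974, -0.058185)  (running Σ = (0.033862, -0.160171))
  m=0: (-0.162930, -0.000000) × (-0.312386, 0.000000) = (0.050897, 0.000000)  (running Σ = (0.084759, -0.160171))
  m=1: (0.291764, -0.090669) × (-0.031594, 0.189607) = (0.007974, 0.058185)  (running Σ = (0.092732, -0.101985))
  m=2: (0.082852, -0.056999) × (-0.405332, -0.138937) = (-0.041502, 0.011592)  (running Σ = (0.051230, -0.090393))
  m=3: (-0.247152, 0.313957) × (0.134758, -0.249433) = (0.045006, 0.103956)  (running Σ = (0.096236, 0.013563))
  m=4: (0.102194, -0.266961) × (0.072307, 0.056169) = (0.022384, -0.013563)  (running Σ = (0.118620, 0.000000))
Accumulated sum (0.118620, 0.000000); after 4π/(2l+1) scaling, (0.165625, 0.000000) ⇒ P_4 = 0.165625

0.165625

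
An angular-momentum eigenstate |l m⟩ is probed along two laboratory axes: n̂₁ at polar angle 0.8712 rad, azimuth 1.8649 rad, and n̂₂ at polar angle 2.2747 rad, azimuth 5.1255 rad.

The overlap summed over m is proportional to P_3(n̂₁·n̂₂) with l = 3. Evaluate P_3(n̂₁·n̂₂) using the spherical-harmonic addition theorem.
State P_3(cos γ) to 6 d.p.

-0.975320

Addition theorem: P_3(cos γ) = (4π/7) Σ_m Y*_{lm}(Ω₁) Y_{lm}(Ω₂), m = −3…3:
  m=-3: Y*=(0.144299, -0.118728)  Y=(-0.174774, -0.060150)  product (-0.032361, 0.012071)
  m=-2: Y*=(-0.320478, -0.213747)  Y=(0.260477, -0.282663)  product (-0.143895, 0.034911)
  m=-1: Y*=(-0.076917, 0.253946)  Y=(0.108237, 0.246927)  product (-0.071031, 0.008493)
  m=+0: Y*=(-0.222728, -0.000000)  Y=(0.218737, 0.000000)  product (-0.048719, -0.000000)
  m=+1: Y*=(0.076917, 0.253946)  Y=(-0.108237, 0.246927)  product (-0.071031, -0.008493)
  m=+2: Y*=(-0.320478, 0.213747)  Y=(0.260477, 0.282663)  product (-0.143895, -0.034911)
  m=+3: Y*=(-0.144299, -0.118728)  Y=(0.174774, -0.060150)  product (-0.032361, -0.012071)
Total Σ_m = (-0.543295, -0.000000). Multiply by 1.795196: (-0.975320, -0.000000). P_3(cos γ) = -0.975320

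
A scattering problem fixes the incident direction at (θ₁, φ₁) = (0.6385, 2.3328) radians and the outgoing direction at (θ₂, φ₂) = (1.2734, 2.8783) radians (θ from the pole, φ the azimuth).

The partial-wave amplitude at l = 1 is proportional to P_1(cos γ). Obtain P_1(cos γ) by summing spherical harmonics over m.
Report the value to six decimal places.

0.722431

Addition theorem: P_1(cos γ) = (4π/3) Σ_m Y*_{lm}(Ω₁) Y_{lm}(Ω₂), m = −1…1:
  [-1]  conj(Y_{1,-1})(Ω₁) = -0.14216 + 0.14897j ; Y_{1,-1}(Ω₂) = -0.31894 - 0.08597j ; Δ = 0.05815 - 0.03529j
  [+0]  conj(Y_{1,0})(Ω₁) = 0.39234 + 0.00000j ; Y_{1,0}(Ω₂) = 0.14318 + 0.00000j ; Δ = 0.05617 + 0.00000j
  [+1]  conj(Y_{1,1})(Ω₁) = 0.14216 + 0.14897j ; Y_{1,1}(Ω₂) = 0.31894 - 0.08597j ; Δ = 0.05815 + 0.03529j
Accumulated sum 0.17247 + 0.00000j; after 4π/(2l+1) scaling, 0.72243 + 0.00000j ⇒ P_1 = 0.722431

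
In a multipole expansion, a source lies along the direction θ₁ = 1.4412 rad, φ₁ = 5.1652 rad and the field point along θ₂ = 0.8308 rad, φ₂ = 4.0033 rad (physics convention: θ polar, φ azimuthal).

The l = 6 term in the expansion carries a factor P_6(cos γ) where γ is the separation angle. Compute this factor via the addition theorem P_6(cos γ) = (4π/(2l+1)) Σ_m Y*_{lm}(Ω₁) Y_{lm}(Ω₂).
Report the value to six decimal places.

0.265757

Addition theorem: P_6(cos γ) = (4π/13) Σ_m Y*_{lm}(Ω₁) Y_{lm}(Ω₂), m = −6…6:
  [-6]  conj(Y_{6,-6})(Ω₁) = (0.418475, -0.189257) ; Y_{6,-6}(Ω₂) = (0.034631, 0.070278) ; Δ = (0.027793, 0.022855)
  [-5]  conj(Y_{6,-5})(Ω₁) = (0.159487, 0.132506) ; Y_{6,-5}(Ω₂) = (0.097382, -0.227878) ; Δ = (0.045726, -0.023440)
  [-4]  conj(Y_{6,-4})(Ω₁) = (0.067057, -0.273487) ; Y_{6,-4}(Ω₂) = (-0.404930, 0.127587) ; Δ = (0.007740, 0.119299)
  [-3]  conj(Y_{6,-3})(Ω₁) = (0.225972, -0.048723) ; Y_{6,-3}(Ω₂) = (0.300581, 0.186975) ; Δ = (0.077033, 0.027606)
  [-2]  conj(Y_{6,-2})(Ω₁) = (-0.140058, -0.178548) ; Y_{6,-2}(Ω₂) = (0.009782, 0.063594) ; Δ = (0.009985, -0.010653)
  [-1]  conj(Y_{6,-1})(Ω₁) = (0.104127, -0.214021) ; Y_{6,-1}(Ω₂) = (0.242863, -0.283075) ; Δ = (-0.035295, -0.081454)
  [+0]  conj(Y_{6,0})(Ω₁) = (-0.211885, -0.000000) ; Y_{6,0}(Ω₂) = (-0.042309, 0.000000) ; Δ = (0.008965, 0.000000)
  [+1]  conj(Y_{6,1})(Ω₁) = (-0.104127, -0.214021) ; Y_{6,1}(Ω₂) = (-0.242863, -0.283075) ; Δ = (-0.035295, 0.081454)
  [+2]  conj(Y_{6,2})(Ω₁) = (-0.140058, 0.178548) ; Y_{6,2}(Ω₂) = (0.009782, -0.063594) ; Δ = (0.009985, 0.010653)
  [+3]  conj(Y_{6,3})(Ω₁) = (-0.225972, -0.048723) ; Y_{6,3}(Ω₂) = (-0.300581, 0.186975) ; Δ = (0.077033, -0.027606)
  [+4]  conj(Y_{6,4})(Ω₁) = (0.067057, 0.273487) ; Y_{6,4}(Ω₂) = (-0.404930, -0.127587) ; Δ = (0.007740, -0.119299)
  [+5]  conj(Y_{6,5})(Ω₁) = (-0.159487, 0.132506) ; Y_{6,5}(Ω₂) = (-0.097382, -0.227878) ; Δ = (0.045726, 0.023440)
  [+6]  conj(Y_{6,6})(Ω₁) = (0.418475, 0.189257) ; Y_{6,6}(Ω₂) = (0.034631, -0.070278) ; Δ = (0.027793, -0.022855)
Σ over m = (0.274927, 0.000000); ×(4π/13) → (0.265757, 0.000000). Real part: 0.265757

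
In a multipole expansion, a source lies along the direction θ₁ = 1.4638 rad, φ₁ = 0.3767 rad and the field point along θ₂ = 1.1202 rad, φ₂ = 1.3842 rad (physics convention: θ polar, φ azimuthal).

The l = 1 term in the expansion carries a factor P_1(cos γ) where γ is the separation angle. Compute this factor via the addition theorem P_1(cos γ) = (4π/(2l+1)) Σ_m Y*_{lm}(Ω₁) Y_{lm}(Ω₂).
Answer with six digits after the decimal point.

0.524438

Expand P_1 via completeness: Σ_{m} conj(Y_{1,m}) at Ω₁ times Y_{1,m} at Ω₂ —
  m=-1: Y*=0.31943 + 0.12636j  Y=0.05770 - 0.30561j  product 0.05705 - 0.09033j
  m=+0: Y*=0.05218 + 0.00000j  Y=0.21279 + 0.00000j  product 0.01110 + 0.00000j
  m=+1: Y*=-0.31943 + 0.12636j  Y=-0.05770 - 0.30561j  product 0.05705 + 0.09033j
Total Σ_m = 0.12520 + 0.00000j. Multiply by 4.188790: 0.52444 + 0.00000j. P_1(cos γ) = 0.524438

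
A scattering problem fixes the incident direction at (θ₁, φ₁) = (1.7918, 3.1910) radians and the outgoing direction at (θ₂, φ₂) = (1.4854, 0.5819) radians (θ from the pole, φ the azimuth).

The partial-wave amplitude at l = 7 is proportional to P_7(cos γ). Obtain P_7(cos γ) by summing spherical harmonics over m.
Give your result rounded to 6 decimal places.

Term-by-term m-sum for l=7 (normalisation 4π/15 = 0.837758):
  m=-7: -0.39595 - 0.14267j × -0.29073 + 0.39122j = 0.17093 - 0.11343j  (running Σ = 0.17093 - 0.11343j)
  m=-6: -0.33837 - 0.10335j × -0.14667 + 0.05351j = 0.05516 - 0.00295j  (running Σ = 0.22609 - 0.11637j)
  m=-5: 0.11807 + 0.02977j × 0.31747 + 0.07503j = 0.03525 + 0.01831j  (running Σ = 0.26134 - 0.09806j)
  m=-4: 0.33953 + 0.06799j × 0.12305 + 0.13030j = 0.03292 + 0.05261j  (running Σ = 0.29426 - 0.04545j)
  m=-3: -0.01613 - 0.00241j × -0.04813 - 0.27235j = 0.00012 + 0.00451j  (running Σ = 0.29438 - 0.04094j)
  m=-2: -0.32634 - 0.03235j × 0.07451 - 0.17284j = -0.02991 + 0.05399j  (running Σ = 0.26448 + 0.01305j)
  m=-1: -0.02438 - 0.00121j × -0.21500 + 0.14145j = 0.00541 - 0.00319j  (running Σ = 0.26989 + 0.00986j)
  m=0: 0.32057 + 0.00000j × -0.19071 + 0.00000j = -0.06114 + 0.00000j  (running Σ = 0.20875 + 0.00986j)
  m=1: 0.02438 - 0.00121j × 0.21500 + 0.14145j = 0.00541 + 0.00319j  (running Σ = 0.21417 + 0.01305j)
  m=2: -0.32634 + 0.03235j × 0.07451 + 0.17284j = -0.02991 - 0.05399j  (running Σ = 0.18426 - 0.04094j)
  m=3: 0.01613 - 0.00241j × 0.04813 - 0.27235j = 0.00012 - 0.00451j  (running Σ = 0.18438 - 0.04545j)
  m=4: 0.33953 - 0.06799j × 0.12305 - 0.13030j = 0.03292 - 0.05261j  (running Σ = 0.21730 - 0.09806j)
  m=5: -0.11807 + 0.02977j × -0.31747 + 0.07503j = 0.03525 - 0.01831j  (running Σ = 0.25255 - 0.11637j)
  m=6: -0.33837 + 0.10335j × -0.14667 - 0.05351j = 0.05516 + 0.00295j  (running Σ = 0.30771 - 0.11343j)
  m=7: 0.39595 - 0.14267j × 0.29073 + 0.39122j = 0.17093 + 0.11343j  (running Σ = 0.47864 + 0.00000j)
Accumulated sum 0.47864 + 0.00000j; after 4π/(2l+1) scaling, 0.40099 + 0.00000j ⇒ P_7 = 0.400986

0.400986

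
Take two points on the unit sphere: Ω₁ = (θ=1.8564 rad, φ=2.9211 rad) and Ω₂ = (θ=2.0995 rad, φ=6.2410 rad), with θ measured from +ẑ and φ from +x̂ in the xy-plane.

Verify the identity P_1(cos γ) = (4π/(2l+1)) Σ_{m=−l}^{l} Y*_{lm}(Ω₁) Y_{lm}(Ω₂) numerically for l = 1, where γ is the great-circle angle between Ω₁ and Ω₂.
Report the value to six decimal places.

-0.673237

Term-by-term m-sum for l=1 (normalisation 4π/3 = 4.188790):
  term(m=-1) = (-0.097325, 0.017540)   from Y*(Ω₁)=(-0.323473, 0.072502), Y(Ω₂)=(0.298056, 0.012581)
  term(m=+0) = (0.033927, 0.000000)   from Y*(Ω₁)=(-0.137657, -0.000000), Y(Ω₂)=(-0.246458, 0.000000)
  term(m=+1) = (-0.097325, -0.017540)   from Y*(Ω₁)=(0.323473, 0.072502), Y(Ω₂)=(-0.298056, 0.012581)
Total Σ_m = (-0.160723, 0.000000). Multiply by 4.188790: (-0.673237, 0.000000). P_1(cos γ) = -0.673237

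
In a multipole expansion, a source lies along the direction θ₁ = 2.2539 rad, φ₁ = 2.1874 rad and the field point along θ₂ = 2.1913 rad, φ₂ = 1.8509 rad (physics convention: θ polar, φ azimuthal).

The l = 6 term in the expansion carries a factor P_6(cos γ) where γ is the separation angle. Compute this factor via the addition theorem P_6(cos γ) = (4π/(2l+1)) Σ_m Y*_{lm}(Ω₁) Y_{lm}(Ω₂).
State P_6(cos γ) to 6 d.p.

0.351570

Addition theorem: P_6(cos γ) = (4π/13) Σ_m Y*_{lm}(Ω₁) Y_{lm}(Ω₂), m = −6…6:
  m=-6: +0.089219+0.055691i × +0.015356+0.139257i = -0.006385+0.013280i  (running Σ = -0.006385+0.013280i)
  m=-5: +0.017357+0.295989i × +0.341831+0.058775i = -0.011464+0.102198i  (running Σ = -0.017849+0.115478i)
  m=-4: -0.340932+0.272990i × +0.185012-0.382631i = +0.041378+0.180958i  (running Σ = +0.023529+0.296436i)
  m=-3: -0.254988-0.073051i × -0.109213-0.097832i = +0.020701+0.032924i  (running Σ = +0.044230+0.329360i)
  m=-2: +0.060561+0.172525i × +0.239907-0.150479i = +0.040490+0.032277i  (running Σ = +0.084721+0.361637i)
  m=-1: -0.199933+0.282074i × -0.073842-0.256693i = +0.087170+0.030492i  (running Σ = +0.171891+0.392129i)
  m=0: +0.091607-0.000000i × +0.217459+0.000000i = +0.019921+0.000000i  (running Σ = +0.191811+0.392129i)
  m=1: +0.199933+0.282074i × +0.073842-0.256693i = +0.087170-0.030492i  (running Σ = +0.278981+0.361637i)
  m=2: +0.060561-0.172525i × +0.239907+0.150479i = +0.040490-0.032277i  (running Σ = +0.319472+0.329360i)
  m=3: +0.254988-0.073051i × +0.109213-0.097832i = +0.020701-0.032924i  (running Σ = +0.340173+0.296436i)
  m=4: -0.340932-0.272990i × +0.185012+0.382631i = +0.041378-0.180958i  (running Σ = +0.381551+0.115478i)
  m=5: -0.017357+0.295989i × -0.341831+0.058775i = -0.011464-0.102198i  (running Σ = +0.370087+0.013280i)
  m=6: +0.089219-0.055691i × +0.015356-0.139257i = -0.006385-0.013280i  (running Σ = +0.363702+0.000000i)
Σ over m = +0.363702+0.000000i; ×(4π/13) → +0.351570+0.000000i. Real part: 0.351570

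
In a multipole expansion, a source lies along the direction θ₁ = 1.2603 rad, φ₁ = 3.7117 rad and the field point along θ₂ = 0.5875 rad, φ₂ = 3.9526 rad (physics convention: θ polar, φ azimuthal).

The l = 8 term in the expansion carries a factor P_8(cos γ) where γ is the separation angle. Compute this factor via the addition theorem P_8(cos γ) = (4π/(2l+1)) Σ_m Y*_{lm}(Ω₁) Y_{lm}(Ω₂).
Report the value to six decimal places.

0.135431

Expand P_8 via completeness: Σ_{m} conj(Y_{8,m}) at Ω₁ times Y_{8,m} at Ω₂ —
  [-8]  conj(Y_{8,-8})(Ω₁) = -0.052573-0.344289i ; Y_{8,-8}(Ω₂) = +0.004496-0.000934i ; Δ = -0.000558-0.001499i
  [-7]  conj(Y_{8,-7})(Ω₁) = +0.295306+0.335587i ; Y_{8,-7}(Ω₂) = -0.022669-0.015714i ; Δ = -0.001421-0.012248i
  [-6]  conj(Y_{8,-6})(Ω₁) = -0.107938-0.030927i ; Y_{8,-6}(Ω₂) = +0.015690+0.101308i ; Δ = +0.001440-0.011420i
  [-5]  conj(Y_{8,-5})(Ω₁) = -0.298003+0.089271i ; Y_{8,-5}(Ω₂) = +0.159924-0.207191i ; Δ = -0.029162+0.076020i
  [-4]  conj(Y_{8,-4})(Ω₁) = +0.155940-0.181560i ; Y_{8,-4}(Ω₂) = -0.450522+0.046312i ; Δ = -0.061846+0.089019i
  [-3]  conj(Y_{8,-3})(Ω₁) = +0.029246-0.208248i ; Y_{8,-3}(Ω₂) = +0.348310+0.298518i ; Δ = +0.072352-0.063804i
  [-2]  conj(Y_{8,-2})(Ω₁) = +0.116050+0.252654i ; Y_{8,-2}(Ω₂) = -0.003938-0.076824i ; Δ = +0.018953-0.009911i
  [-1]  conj(Y_{8,-1})(Ω₁) = +0.135993+0.087188i ; Y_{8,-1}(Ω₂) = +0.268760-0.282891i ; Δ = +0.061214-0.015039i
  [+0]  conj(Y_{8,0})(Ω₁) = -0.286361-0.000000i ; Y_{8,0}(Ω₂) = -0.213958+0.000000i ; Δ = +0.061269+0.000000i
  [+1]  conj(Y_{8,1})(Ω₁) = -0.135993+0.087188i ; Y_{8,1}(Ω₂) = -0.268760-0.282891i ; Δ = +0.061214+0.015039i
  [+2]  conj(Y_{8,2})(Ω₁) = +0.116050-0.252654i ; Y_{8,2}(Ω₂) = -0.003938+0.076824i ; Δ = +0.018953+0.009911i
  [+3]  conj(Y_{8,3})(Ω₁) = -0.029246-0.208248i ; Y_{8,3}(Ω₂) = -0.348310+0.298518i ; Δ = +0.072352+0.063804i
  [+4]  conj(Y_{8,4})(Ω₁) = +0.155940+0.181560i ; Y_{8,4}(Ω₂) = -0.450522-0.046312i ; Δ = -0.061846-0.089019i
  [+5]  conj(Y_{8,5})(Ω₁) = +0.298003+0.089271i ; Y_{8,5}(Ω₂) = -0.159924-0.207191i ; Δ = -0.029162-0.076020i
  [+6]  conj(Y_{8,6})(Ω₁) = -0.107938+0.030927i ; Y_{8,6}(Ω₂) = +0.015690-0.101308i ; Δ = +0.001440+0.011420i
  [+7]  conj(Y_{8,7})(Ω₁) = -0.295306+0.335587i ; Y_{8,7}(Ω₂) = +0.022669-0.015714i ; Δ = -0.001421+0.012248i
  [+8]  conj(Y_{8,8})(Ω₁) = -0.052573+0.344289i ; Y_{8,8}(Ω₂) = +0.004496+0.000934i ; Δ = -0.000558+0.001499i
Total Σ_m = +0.183213+0.000000i. Multiply by 0.739198: +0.135431+0.000000i. P_8(cos γ) = 0.135431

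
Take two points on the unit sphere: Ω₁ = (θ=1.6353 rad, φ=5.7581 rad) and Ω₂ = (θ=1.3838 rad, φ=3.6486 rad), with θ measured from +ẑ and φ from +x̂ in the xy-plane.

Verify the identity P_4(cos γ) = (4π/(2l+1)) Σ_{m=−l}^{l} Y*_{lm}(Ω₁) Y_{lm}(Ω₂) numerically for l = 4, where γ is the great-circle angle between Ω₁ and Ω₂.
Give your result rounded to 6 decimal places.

Expand P_4 via completeness: Σ_{m} conj(Y_{4,m}) at Ω₁ times Y_{4,m} at Ω₂ —
  term(m=-4) = (-0.099810, 0.151015)   from Y*(Ω₁)=(-0.221687, -0.378755), Y(Ω₂)=(-0.182093, -0.370102)
  term(m=-3) = (-0.017680, -0.000802)   from Y*(Ω₁)=(0.000358, 0.080178), Y(Ω₂)=(-0.010983, 0.220464)
  term(m=-2) = (-0.037504, -0.069743)   from Y*(Ω₁)=(-0.160889, 0.280591), Y(Ω₂)=(-0.129380, 0.207848)
  term(m=-1) = (0.011055, -0.018497)   from Y*(Ω₁)=(0.078229, -0.045321), Y(Ω₂)=(0.208362, -0.115732)
  term(m=+0) = (0.064527, 0.000000)   from Y*(Ω₁)=(0.304235, -0.000000), Y(Ω₂)=(0.212095, 0.000000)
  term(m=+1) = (0.011055, 0.018497)   from Y*(Ω₁)=(-0.078229, -0.045321), Y(Ω₂)=(-0.208362, -0.115732)
  term(m=+2) = (-0.037504, 0.069743)   from Y*(Ω₁)=(-0.160889, -0.280591), Y(Ω₂)=(-0.129380, -0.207848)
  term(m=+3) = (-0.017680, 0.000802)   from Y*(Ω₁)=(-0.000358, 0.080178), Y(Ω₂)=(0.010983, 0.220464)
  term(m=+4) = (-0.099810, -0.151015)   from Y*(Ω₁)=(-0.221687, 0.378755), Y(Ω₂)=(-0.182093, 0.370102)
Accumulated sum (-0.223353, 0.000000); after 4π/(2l+1) scaling, (-0.311860, 0.000000) ⇒ P_4 = -0.311860

-0.311860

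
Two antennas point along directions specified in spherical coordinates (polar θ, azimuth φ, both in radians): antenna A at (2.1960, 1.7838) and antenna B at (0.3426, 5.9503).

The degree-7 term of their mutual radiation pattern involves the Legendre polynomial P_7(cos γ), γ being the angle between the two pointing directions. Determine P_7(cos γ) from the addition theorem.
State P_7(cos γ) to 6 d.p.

Expand P_7 via completeness: Σ_{m} conj(Y_{7,m}) at Ω₁ times Y_{7,m} at Ω₂ —
  m=-7: (0.114863, -0.009182) × (-0.000166, 0.000175) = (-0.000017, 0.000022)  (running Σ = (-0.000017, 0.000022))
  m=-6: (0.089816, 0.297960) × (-0.001048, 0.002306) = (-0.000781, -0.000105)  (running Σ = (-0.000799, -0.000083))
  m=-5: (-0.388474, 0.215148) × (-0.001546, 0.016463) = (-0.002941, -0.006728)  (running Σ = (-0.003740, -0.006812))
  m=-4: (-0.177618, -0.203012) × (0.017801, 0.072977) = (0.011653, -0.016576)  (running Σ = (0.007913, -0.023388))
  m=-3: (-0.099517, 0.133938) × (0.129428, 0.200978) = (-0.039799, -0.002665)  (running Σ = (-0.031885, -0.026053))
  m=-2: (-0.323489, -0.146799) × (0.391839, 0.307747) = (-0.081579, -0.157074)  (running Σ = (-0.113464, -0.183127))
  m=-1: (-0.004437, 0.020517) × (0.501263, 0.173313) = (-0.005780, 0.009515)  (running Σ = (-0.119244, -0.173612))
  m=0: (-0.352888, -0.000000) × (-0.091833, 0.000000) = (0.032407, 0.000000)  (running Σ = (-0.086838, -0.173612))
  m=1: (0.004437, 0.020517) × (-0.501263, 0.173313) = (-0.005780, -0.009515)  (running Σ = (-0.092618, -0.183127))
  m=2: (-0.323489, 0.146799) × (0.391839, -0.307747) = (-0.081579, 0.157074)  (running Σ = (-0.174196, -0.026053))
  m=3: (0.099517, 0.133938) × (-0.129428, 0.200978) = (-0.039799, 0.002665)  (running Σ = (-0.213995, -0.023388))
  m=4: (-0.177618, 0.203012) × (0.017801, -0.072977) = (0.011653, 0.016576)  (running Σ = (-0.202342, -0.006812))
  m=5: (0.388474, 0.215148) × (0.001546, 0.016463) = (-0.002941, 0.006728)  (running Σ = (-0.205283, -0.000083))
  m=6: (0.089816, -0.297960) × (-0.001048, -0.002306) = (-0.000781, 0.000105)  (running Σ = (-0.206064, 0.000022))
  m=7: (-0.114863, -0.009182) × (0.000166, 0.000175) = (-0.000017, -0.000022)  (running Σ = (-0.206082, -0.000000))
Σ over m = (-0.206082, -0.000000); ×(4π/15) → (-0.172647, -0.000000). Real part: -0.172647

-0.172647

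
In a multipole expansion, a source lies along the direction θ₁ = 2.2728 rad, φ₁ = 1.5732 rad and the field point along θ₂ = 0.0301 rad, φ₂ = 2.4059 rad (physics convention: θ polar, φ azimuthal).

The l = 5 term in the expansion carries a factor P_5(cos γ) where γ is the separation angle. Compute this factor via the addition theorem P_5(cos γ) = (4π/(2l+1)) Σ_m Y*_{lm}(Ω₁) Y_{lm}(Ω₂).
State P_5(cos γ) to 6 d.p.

0.225103

Addition theorem: P_5(cos γ) = (4π/11) Σ_m Y*_{lm}(Ω₁) Y_{lm}(Ω₂), m = −5…5:
  term(m=-5) = (-0.000000, 0.000000)   from Y*(Ω₁)=(-0.001448, 0.120447), Y(Ω₂)=(0.000000, 0.000000)
  term(m=-4) = (0.000000, -0.000000)   from Y*(Ω₁)=(-0.322133, -0.003097), Y(Ω₂)=(-0.000001, 0.000000)
  term(m=-3) = (-0.000026, -0.000019)   from Y*(Ω₁)=(0.003057, -0.423936), Y(Ω₂)=(0.000045, -0.000061)
  term(m=-2) = (0.000046, 0.000489)   from Y*(Ω₁)=(0.160131, 0.000770), Y(Ω₂)=(0.000304, 0.003049)
  term(m=-1) = (-0.015006, 0.016497)   from Y*(Ω₁)=(0.000697, -0.290125), Y(Ω₂)=(-0.056987, -0.051586)
  term(m=+0) = (0.227015, 0.000000)   from Y*(Ω₁)=(0.244297, -0.000000), Y(Ω₂)=(0.929256, 0.000000)
  term(m=+1) = (-0.015006, -0.016497)   from Y*(Ω₁)=(-0.000697, -0.290125), Y(Ω₂)=(0.056987, -0.051586)
  term(m=+2) = (0.000046, -0.000489)   from Y*(Ω₁)=(0.160131, -0.000770), Y(Ω₂)=(0.000304, -0.003049)
  term(m=+3) = (-0.000026, 0.000019)   from Y*(Ω₁)=(-0.003057, -0.423936), Y(Ω₂)=(-0.000045, -0.000061)
  term(m=+4) = (0.000000, 0.000000)   from Y*(Ω₁)=(-0.322133, 0.003097), Y(Ω₂)=(-0.000001, -0.000000)
  term(m=+5) = (-0.000000, -0.000000)   from Y*(Ω₁)=(0.001448, 0.120447), Y(Ω₂)=(-0.000000, 0.000000)
Total Σ_m = (0.197045, 0.000000). Multiply by 1.142397: (0.225103, 0.000000). P_5(cos γ) = 0.225103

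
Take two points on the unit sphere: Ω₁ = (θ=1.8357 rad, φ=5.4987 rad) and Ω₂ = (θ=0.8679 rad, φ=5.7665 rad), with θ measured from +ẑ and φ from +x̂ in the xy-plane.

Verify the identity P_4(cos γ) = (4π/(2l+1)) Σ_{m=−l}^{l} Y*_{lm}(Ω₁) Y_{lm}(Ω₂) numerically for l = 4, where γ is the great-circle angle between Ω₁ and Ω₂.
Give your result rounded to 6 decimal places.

-0.347609

Expand P_4 via completeness: Σ_{m} conj(Y_{4,m}) at Ω₁ times Y_{4,m} at Ω₂ —
  [-4]  conj(Y_{4,-4})(Ω₁) = -0.38394 - 0.00140j ; Y_{4,-4}(Ω₂) = -0.07136 + 0.13189j ; Δ = 0.02758 - 0.05054j
  [-3]  conj(Y_{4,-3})(Ω₁) = 0.20774 + 0.20888j ; Y_{4,-3}(Ω₂) = 0.00745 + 0.35929j ; Δ = -0.07350 + 0.07620j
  [-2]  conj(Y_{4,-2})(Ω₁) = -0.00030 + 0.16208j ; Y_{4,-2}(Ω₂) = 0.19191 + 0.32204j ; Δ = -0.05225 + 0.03101j
  [-1]  conj(Y_{4,-1})(Ω₁) = 0.21322 - 0.21283j ; Y_{4,-1}(Ω₂) = -0.01519 - 0.00863j ; Δ = -0.00508 + 0.00139j
  [+0]  conj(Y_{4,0})(Ω₁) = 0.11721 + 0.00000j ; Y_{4,0}(Ω₂) = -0.36227 + 0.00000j ; Δ = -0.04246 + 0.00000j
  [+1]  conj(Y_{4,1})(Ω₁) = -0.21322 - 0.21283j ; Y_{4,1}(Ω₂) = 0.01519 - 0.00863j ; Δ = -0.00508 - 0.00139j
  [+2]  conj(Y_{4,2})(Ω₁) = -0.00030 - 0.16208j ; Y_{4,2}(Ω₂) = 0.19191 - 0.32204j ; Δ = -0.05225 - 0.03101j
  [+3]  conj(Y_{4,3})(Ω₁) = -0.20774 + 0.20888j ; Y_{4,3}(Ω₂) = -0.00745 + 0.35929j ; Δ = -0.07350 - 0.07620j
  [+4]  conj(Y_{4,4})(Ω₁) = -0.38394 + 0.00140j ; Y_{4,4}(Ω₂) = -0.07136 - 0.13189j ; Δ = 0.02758 + 0.05054j
Total Σ_m = -0.24896 + 0.00000j. Multiply by 1.396263: -0.34761 + 0.00000j. P_4(cos γ) = -0.347609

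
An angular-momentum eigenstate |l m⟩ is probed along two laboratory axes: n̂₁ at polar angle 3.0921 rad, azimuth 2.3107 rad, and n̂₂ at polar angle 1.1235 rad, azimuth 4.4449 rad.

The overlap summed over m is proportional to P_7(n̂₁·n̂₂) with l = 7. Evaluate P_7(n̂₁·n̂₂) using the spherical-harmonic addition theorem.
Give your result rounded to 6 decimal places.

-0.124779

Summing Y*_{l m}(θ₁,φ₁)·Y_{l m}(θ₂,φ₂) over m ∈ [−7, 7]; prefactor 4π/(2·7+1) = 0.837758:
  [-7]  conj(Y_{7,-7})(Ω₁) = (-0.000000, -0.000000) ; Y_{7,-7}(Ω₂) = (0.231263, 0.071950) ; Δ = (-0.000000, -0.000000)
  [-6]  conj(Y_{7,-6})(Ω₁) = (-0.000000, -0.000000) ; Y_{7,-6}(Ω₂) = (0.014838, -0.434482) ; Δ = (-0.000000, 0.000000)
  [-5]  conj(Y_{7,-5})(Ω₁) = (0.000001, -0.000001) ; Y_{7,-5}(Ω₂) = (-0.304598, 0.072397) ; Δ = (-0.000000, 0.000000)
  [-4]  conj(Y_{7,-4})(Ω₁) = (0.000043, -0.000008) ; Y_{7,-4}(Ω₂) = (-0.057202, -0.104499) ; Δ = (-0.000003, -0.000004)
  [-3]  conj(Y_{7,-3})(Ω₁) = (0.000848, 0.000643) ; Y_{7,-3}(Ω₂) = (-0.253200, 0.244701) ; Δ = (-0.000372, 0.000045)
  [-2]  conj(Y_{7,-2})(Ω₁) = (0.001653, 0.018119) ; Y_{7,-2}(Ω₂) = (0.027168, 0.016100) ; Δ = (-0.000247, 0.000519)
  [-1]  conj(Y_{7,-1})(Ω₁) = (-0.134111, 0.146905) ; Y_{7,-1}(Ω₂) = (-0.087376, 0.318825) ; Δ = (-0.035119, -0.055594)
  [+0]  conj(Y_{7,0})(Ω₁) = (-1.055398, -0.000000) ; Y_{7,0}(Ω₂) = (0.073395, 0.000000) ; Δ = (-0.077461, -0.000000)
  [+1]  conj(Y_{7,1})(Ω₁) = (0.134111, 0.146905) ; Y_{7,1}(Ω₂) = (0.087376, 0.318825) ; Δ = (-0.035119, 0.055594)
  [+2]  conj(Y_{7,2})(Ω₁) = (0.001653, -0.018119) ; Y_{7,2}(Ω₂) = (0.027168, -0.016100) ; Δ = (-0.000247, -0.000519)
  [+3]  conj(Y_{7,3})(Ω₁) = (-0.000848, 0.000643) ; Y_{7,3}(Ω₂) = (0.253200, 0.244701) ; Δ = (-0.000372, -0.000045)
  [+4]  conj(Y_{7,4})(Ω₁) = (0.000043, 0.000008) ; Y_{7,4}(Ω₂) = (-0.057202, 0.104499) ; Δ = (-0.000003, 0.000004)
  [+5]  conj(Y_{7,5})(Ω₁) = (-0.000001, -0.000001) ; Y_{7,5}(Ω₂) = (0.304598, 0.072397) ; Δ = (-0.000000, -0.000000)
  [+6]  conj(Y_{7,6})(Ω₁) = (-0.000000, 0.000000) ; Y_{7,6}(Ω₂) = (0.014838, 0.434482) ; Δ = (-0.000000, -0.000000)
  [+7]  conj(Y_{7,7})(Ω₁) = (0.000000, -0.000000) ; Y_{7,7}(Ω₂) = (-0.231263, 0.071950) ; Δ = (-0.000000, 0.000000)
Total Σ_m = (-0.148944, 0.000000). Multiply by 0.837758: (-0.124779, 0.000000). P_7(cos γ) = -0.124779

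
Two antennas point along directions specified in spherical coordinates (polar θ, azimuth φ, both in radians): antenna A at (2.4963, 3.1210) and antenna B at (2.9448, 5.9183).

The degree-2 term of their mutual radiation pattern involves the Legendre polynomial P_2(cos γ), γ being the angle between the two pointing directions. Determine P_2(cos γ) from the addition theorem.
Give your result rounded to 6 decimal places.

Term-by-term m-sum for l=2 (normalisation 4π/5 = 2.513274):
  [-2]  conj(Y_{2,-2})(Ω₁) = 0.13960 - 0.00575j ; Y_{2,-2}(Ω₂) = 0.01101 + 0.00985j ; Δ = 0.00159 + 0.00131j
  [-1]  conj(Y_{2,-1})(Ω₁) = 0.37113 - 0.00764j ; Y_{2,-1}(Ω₂) = -0.13838 - 0.05286j ; Δ = -0.05176 - 0.01856j
  [+0]  conj(Y_{2,0})(Ω₁) = 0.28853 + 0.00000j ; Y_{2,0}(Ω₂) = 0.59461 + 0.00000j ; Δ = 0.17156 + 0.00000j
  [+1]  conj(Y_{2,1})(Ω₁) = -0.37113 - 0.00764j ; Y_{2,1}(Ω₂) = 0.13838 - 0.05286j ; Δ = -0.05176 + 0.01856j
  [+2]  conj(Y_{2,2})(Ω₁) = 0.13960 + 0.00575j ; Y_{2,2}(Ω₂) = 0.01101 - 0.00985j ; Δ = 0.00159 - 0.00131j
Total Σ_m = 0.07123 - 0.00000j. Multiply by 2.513274: 0.17901 - 0.00000j. P_2(cos γ) = 0.179009

0.179009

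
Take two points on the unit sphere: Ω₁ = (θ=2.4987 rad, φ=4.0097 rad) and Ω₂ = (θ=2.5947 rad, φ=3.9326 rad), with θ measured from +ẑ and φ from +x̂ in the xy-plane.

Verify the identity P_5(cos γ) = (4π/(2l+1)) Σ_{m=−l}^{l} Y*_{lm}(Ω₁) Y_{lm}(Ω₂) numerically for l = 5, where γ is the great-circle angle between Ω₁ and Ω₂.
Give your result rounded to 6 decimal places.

Addition theorem: P_5(cos γ) = (4π/11) Σ_m Y*_{lm}(Ω₁) Y_{lm}(Ω₂), m = −5…5:
  m=-5: Y*=+0.013060+0.033488i  Y=+0.012127-0.012827i  product +0.000588+0.000239i
  m=-4: Y*=+0.143519+0.049293i  Y=+0.091663-0.002057i  product +0.013257+0.004223i
  m=-3: Y*=+0.305166-0.181795i  Y=+0.194681+0.188237i  product +0.093631+0.022051i
  m=-2: Y*=+0.073997-0.443243i  Y=+0.005220+0.465318i  product +0.206635+0.032118i
  m=-1: Y*=-0.080552-0.095115i  Y=-0.229963+0.232558i  product +0.040644+0.003140i
  m=+0: Y*=+0.373379-0.000000i  Y=+0.253417+0.000000i  product +0.094620+0.000000i
  m=+1: Y*=+0.080552-0.095115i  Y=+0.229963+0.232558i  product +0.040644-0.003140i
  m=+2: Y*=+0.073997+0.443243i  Y=+0.005220-0.465318i  product +0.206635-0.032118i
  m=+3: Y*=-0.305166-0.181795i  Y=-0.194681+0.188237i  product +0.093631-0.022051i
  m=+4: Y*=+0.143519-0.049293i  Y=+0.091663+0.002057i  product +0.013257-0.004223i
  m=+5: Y*=-0.013060+0.033488i  Y=-0.012127-0.012827i  product +0.000588-0.000239i
Accumulated sum +0.804129-0.000000i; after 4π/(2l+1) scaling, +0.918634-0.000000i ⇒ P_5 = 0.918634

0.918634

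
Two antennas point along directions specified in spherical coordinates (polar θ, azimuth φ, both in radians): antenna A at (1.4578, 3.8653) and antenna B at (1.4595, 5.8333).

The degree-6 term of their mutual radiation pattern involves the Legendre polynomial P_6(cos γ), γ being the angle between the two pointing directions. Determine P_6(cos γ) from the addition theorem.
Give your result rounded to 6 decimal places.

Term-by-term m-sum for l=6 (normalisation 4π/13 = 0.966644):
  term(m=-6) = +0.157077+0.148808i   from Y*(Ω₁)=-0.168175-0.433407i, Y(Ω₂)=-0.420642+0.199203i
  term(m=-5) = -0.030131+0.013283i   from Y*(Ω₁)=+0.162357+0.083895i, Y(Ω₂)=-0.113108+0.140263i
  term(m=-4) = -0.001621-0.089966i   from Y*(Ω₁)=+0.290069-0.073068i, Y(Ω₂)=+0.068210-0.292972i
  term(m=-3) = +0.038940+0.015516i   from Y*(Ω₁)=-0.116416+0.170047i, Y(Ω₂)=-0.044615-0.198450i
  term(m=-2) = -0.044065+0.044866i   from Y*(Ω₁)=+0.030728+0.247784i, Y(Ω₂)=+0.156608+0.197258i
  term(m=-1) = -0.017401-0.041481i   from Y*(Ω₁)=-0.159930-0.141322i, Y(Ω₂)=+0.189796+0.091655i
  term(m=+0) = +0.056338+0.000000i   from Y*(Ω₁)=-0.236190-0.000000i, Y(Ω₂)=-0.238527+0.000000i
  term(m=+1) = -0.017401+0.041481i   from Y*(Ω₁)=+0.159930-0.141322i, Y(Ω₂)=-0.189796+0.091655i
  term(m=+2) = -0.044065-0.044866i   from Y*(Ω₁)=+0.030728-0.247784i, Y(Ω₂)=+0.156608-0.197258i
  term(m=+3) = +0.038940-0.015516i   from Y*(Ω₁)=+0.116416+0.170047i, Y(Ω₂)=+0.044615-0.198450i
  term(m=+4) = -0.001621+0.089966i   from Y*(Ω₁)=+0.290069+0.073068i, Y(Ω₂)=+0.068210+0.292972i
  term(m=+5) = -0.030131-0.013283i   from Y*(Ω₁)=-0.162357+0.083895i, Y(Ω₂)=+0.113108+0.140263i
  term(m=+6) = +0.157077-0.148808i   from Y*(Ω₁)=-0.168175+0.433407i, Y(Ω₂)=-0.420642-0.199203i
Total Σ_m = +0.261935+0.000000i. Multiply by 0.966644: +0.253198+0.000000i. P_6(cos γ) = 0.253198

0.253198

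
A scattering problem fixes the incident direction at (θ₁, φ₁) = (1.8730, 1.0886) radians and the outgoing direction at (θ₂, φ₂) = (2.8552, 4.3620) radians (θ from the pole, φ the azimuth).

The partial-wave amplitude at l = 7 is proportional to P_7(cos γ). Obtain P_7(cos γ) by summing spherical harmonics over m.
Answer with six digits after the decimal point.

Addition theorem: P_7(cos γ) = (4π/15) Σ_m Y*_{lm}(Ω₁) Y_{lm}(Ω₂), m = −7…7:
  m=-7: Y*=0.08373 + 0.35159j  Y=0.00005 + 0.00006j  product -0.00002 + 0.00002j
  m=-6: Y*=-0.40865 - 0.10366j  Y=-0.00046 + 0.00079j  product 0.00027 - 0.00027j
  m=-5: Y*=0.02943 - 0.03284j  Y=-0.00712 - 0.00130j  product -0.00025 + 0.00020j
  m=-4: Y*=-0.11751 - 0.31411j  Y=-0.00677 - 0.03961j  product -0.01165 + 0.00678j
  m=-3: Y*=0.16471 + 0.02056j  Y=0.13715 - 0.07846j  product 0.02420 - 0.01010j
  m=-2: Y*=0.15428 - 0.22243j  Y=0.31918 + 0.26927j  product 0.10914 - 0.02946j
  m=-1: Y*=0.09537 + 0.18221j  Y=-0.21277 + 0.58217j  product -0.12637 + 0.01675j
  m=+0: Y*=0.24869 + 0.00000j  Y=-0.15246 + 0.00000j  product -0.03791 + 0.00000j
  m=+1: Y*=-0.09537 + 0.18221j  Y=0.21277 + 0.58217j  product -0.12637 - 0.01675j
  m=+2: Y*=0.15428 + 0.22243j  Y=0.31918 - 0.26927j  product 0.10914 + 0.02946j
  m=+3: Y*=-0.16471 + 0.02056j  Y=-0.13715 - 0.07846j  product 0.02420 + 0.01010j
  m=+4: Y*=-0.11751 + 0.31411j  Y=-0.00677 + 0.03961j  product -0.01165 - 0.00678j
  m=+5: Y*=-0.02943 - 0.03284j  Y=0.00712 - 0.00130j  product -0.00025 - 0.00020j
  m=+6: Y*=-0.40865 + 0.10366j  Y=-0.00046 - 0.00079j  product 0.00027 + 0.00027j
  m=+7: Y*=-0.08373 + 0.35159j  Y=-0.00005 + 0.00006j  product -0.00002 - 0.00002j
Σ over m = -0.04725 + 0.00000j; ×(4π/15) → -0.03958 + 0.00000j. Real part: -0.039585

-0.039585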